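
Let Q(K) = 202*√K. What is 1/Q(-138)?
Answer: -I*√138/27876 ≈ -0.00042141*I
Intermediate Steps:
1/Q(-138) = 1/(202*√(-138)) = 1/(202*(I*√138)) = 1/(202*I*√138) = -I*√138/27876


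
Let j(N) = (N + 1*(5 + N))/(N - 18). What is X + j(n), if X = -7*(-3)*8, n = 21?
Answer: 551/3 ≈ 183.67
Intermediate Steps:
j(N) = (5 + 2*N)/(-18 + N) (j(N) = (N + (5 + N))/(-18 + N) = (5 + 2*N)/(-18 + N))
X = 168 (X = 21*8 = 168)
X + j(n) = 168 + (5 + 2*21)/(-18 + 21) = 168 + (5 + 42)/3 = 168 + (⅓)*47 = 168 + 47/3 = 551/3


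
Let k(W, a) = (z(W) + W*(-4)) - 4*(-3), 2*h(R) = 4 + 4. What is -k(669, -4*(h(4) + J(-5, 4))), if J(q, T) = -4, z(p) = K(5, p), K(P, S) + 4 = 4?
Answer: 2664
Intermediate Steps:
K(P, S) = 0 (K(P, S) = -4 + 4 = 0)
z(p) = 0
h(R) = 4 (h(R) = (4 + 4)/2 = (1/2)*8 = 4)
k(W, a) = 12 - 4*W (k(W, a) = (0 + W*(-4)) - 4*(-3) = (0 - 4*W) + 12 = -4*W + 12 = 12 - 4*W)
-k(669, -4*(h(4) + J(-5, 4))) = -(12 - 4*669) = -(12 - 2676) = -1*(-2664) = 2664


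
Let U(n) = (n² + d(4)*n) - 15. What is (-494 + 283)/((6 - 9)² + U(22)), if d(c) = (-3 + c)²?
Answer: -211/500 ≈ -0.42200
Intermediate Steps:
U(n) = -15 + n + n² (U(n) = (n² + (-3 + 4)²*n) - 15 = (n² + 1²*n) - 15 = (n² + 1*n) - 15 = (n² + n) - 15 = (n + n²) - 15 = -15 + n + n²)
(-494 + 283)/((6 - 9)² + U(22)) = (-494 + 283)/((6 - 9)² + (-15 + 22 + 22²)) = -211/((-3)² + (-15 + 22 + 484)) = -211/(9 + 491) = -211/500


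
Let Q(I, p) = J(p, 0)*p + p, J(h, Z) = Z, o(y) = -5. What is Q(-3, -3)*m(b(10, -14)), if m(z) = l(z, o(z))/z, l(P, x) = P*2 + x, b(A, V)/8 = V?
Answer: -687/112 ≈ -6.1339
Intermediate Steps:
b(A, V) = 8*V
l(P, x) = x + 2*P (l(P, x) = 2*P + x = x + 2*P)
Q(I, p) = p (Q(I, p) = 0*p + p = 0 + p = p)
m(z) = (-5 + 2*z)/z
Q(-3, -3)*m(b(10, -14)) = -3*(2 - 5/(8*(-14))) = -3*(2 - 5/(-112)) = -3*(2 - 5*(-1/112)) = -3*(2 + 5/112) = -3*229/112 = -687/112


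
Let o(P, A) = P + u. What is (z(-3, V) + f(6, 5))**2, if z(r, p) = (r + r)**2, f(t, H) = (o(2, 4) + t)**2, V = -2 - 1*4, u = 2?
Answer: 18496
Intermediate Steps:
o(P, A) = 2 + P (o(P, A) = P + 2 = 2 + P)
V = -6 (V = -2 - 4 = -6)
f(t, H) = (4 + t)**2 (f(t, H) = ((2 + 2) + t)**2 = (4 + t)**2)
z(r, p) = 4*r**2 (z(r, p) = (2*r)**2 = 4*r**2)
(z(-3, V) + f(6, 5))**2 = (4*(-3)**2 + (4 + 6)**2)**2 = (4*9 + 10**2)**2 = (36 + 100)**2 = 136**2 = 18496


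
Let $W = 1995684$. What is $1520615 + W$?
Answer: $3516299$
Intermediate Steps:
$1520615 + W = 1520615 + 1995684 = 3516299$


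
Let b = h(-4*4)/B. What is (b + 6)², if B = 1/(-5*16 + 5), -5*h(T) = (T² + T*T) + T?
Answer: 55442916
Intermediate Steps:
h(T) = -2*T²/5 - T/5 (h(T) = -((T² + T*T) + T)/5 = -((T² + T²) + T)/5 = -(2*T² + T)/5 = -(T + 2*T²)/5 = -2*T²/5 - T/5)
B = -1/75 (B = 1/(-80 + 5) = 1/(-75) = -1/75 ≈ -0.013333)
b = 7440 (b = (-(-4*4)*(1 + 2*(-4*4))/5)/(-1/75) = -⅕*(-16)*(1 + 2*(-16))*(-75) = -⅕*(-16)*(1 - 32)*(-75) = -⅕*(-16)*(-31)*(-75) = -496/5*(-75) = 7440)
(b + 6)² = (7440 + 6)² = 7446² = 55442916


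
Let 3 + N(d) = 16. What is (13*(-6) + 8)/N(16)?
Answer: -70/13 ≈ -5.3846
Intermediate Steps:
N(d) = 13 (N(d) = -3 + 16 = 13)
(13*(-6) + 8)/N(16) = (13*(-6) + 8)/13 = (-78 + 8)*(1/13) = -70*1/13 = -70/13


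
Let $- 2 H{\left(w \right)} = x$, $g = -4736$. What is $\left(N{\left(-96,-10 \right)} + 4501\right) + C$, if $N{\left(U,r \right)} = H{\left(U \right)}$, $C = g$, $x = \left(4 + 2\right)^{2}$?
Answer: $-253$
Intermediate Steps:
$x = 36$ ($x = 6^{2} = 36$)
$H{\left(w \right)} = -18$ ($H{\left(w \right)} = \left(- \frac{1}{2}\right) 36 = -18$)
$C = -4736$
$N{\left(U,r \right)} = -18$
$\left(N{\left(-96,-10 \right)} + 4501\right) + C = \left(-18 + 4501\right) - 4736 = 4483 - 4736 = -253$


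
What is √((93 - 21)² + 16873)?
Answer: √22057 ≈ 148.52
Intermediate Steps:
√((93 - 21)² + 16873) = √(72² + 16873) = √(5184 + 16873) = √22057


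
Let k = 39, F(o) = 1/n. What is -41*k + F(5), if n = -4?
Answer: -6397/4 ≈ -1599.3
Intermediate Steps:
F(o) = -¼ (F(o) = 1/(-4) = -¼)
-41*k + F(5) = -41*39 - ¼ = -1599 - ¼ = -6397/4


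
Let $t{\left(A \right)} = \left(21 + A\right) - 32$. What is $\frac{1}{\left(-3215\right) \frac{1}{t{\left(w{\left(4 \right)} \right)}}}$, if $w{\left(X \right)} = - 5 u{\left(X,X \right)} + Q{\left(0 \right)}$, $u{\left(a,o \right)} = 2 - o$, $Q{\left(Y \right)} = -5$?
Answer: $\frac{6}{3215} \approx 0.0018663$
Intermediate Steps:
$w{\left(X \right)} = -15 + 5 X$ ($w{\left(X \right)} = - 5 \left(2 - X\right) - 5 = \left(-10 + 5 X\right) - 5 = -15 + 5 X$)
$t{\left(A \right)} = -11 + A$
$\frac{1}{\left(-3215\right) \frac{1}{t{\left(w{\left(4 \right)} \right)}}} = \frac{1}{\left(-3215\right) \frac{1}{-11 + \left(-15 + 5 \cdot 4\right)}} = \frac{1}{\left(-3215\right) \frac{1}{-11 + \left(-15 + 20\right)}} = \frac{1}{\left(-3215\right) \frac{1}{-11 + 5}} = \frac{1}{\left(-3215\right) \frac{1}{-6}} = \frac{1}{\left(-3215\right) \left(- \frac{1}{6}\right)} = \frac{1}{\frac{3215}{6}} = \frac{6}{3215}$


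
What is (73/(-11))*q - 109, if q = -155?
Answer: 10116/11 ≈ 919.64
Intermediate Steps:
(73/(-11))*q - 109 = (73/(-11))*(-155) - 109 = (73*(-1/11))*(-155) - 109 = -73/11*(-155) - 109 = 11315/11 - 109 = 10116/11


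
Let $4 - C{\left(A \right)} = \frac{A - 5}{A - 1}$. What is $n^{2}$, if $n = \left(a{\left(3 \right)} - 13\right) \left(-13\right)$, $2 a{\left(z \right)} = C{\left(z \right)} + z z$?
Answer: $6084$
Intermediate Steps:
$C{\left(A \right)} = 4 - \frac{-5 + A}{-1 + A}$ ($C{\left(A \right)} = 4 - \frac{A - 5}{A - 1} = 4 - \frac{-5 + A}{-1 + A}$)
$a{\left(z \right)} = \frac{z^{2}}{2} + \frac{1 + 3 z}{2 \left(-1 + z\right)}$ ($a{\left(z \right)} = \frac{\frac{1 + 3 z}{-1 + z} + z z}{2} = \frac{\frac{1 + 3 z}{-1 + z} + z^{2}}{2} = \frac{z^{2} + \frac{1 + 3 z}{-1 + z}}{2} = \frac{z^{2}}{2} + \frac{1 + 3 z}{2 \left(-1 + z\right)}$)
$n = 78$ ($n = \left(\frac{1 + 3 \cdot 3 + 3^{2} \left(-1 + 3\right)}{2 \left(-1 + 3\right)} - 13\right) \left(-13\right) = \left(\frac{1 + 9 + 9 \cdot 2}{2 \cdot 2} - 13\right) \left(-13\right) = \left(\frac{1}{2} \cdot \frac{1}{2} \left(1 + 9 + 18\right) - 13\right) \left(-13\right) = \left(\frac{1}{2} \cdot \frac{1}{2} \cdot 28 - 13\right) \left(-13\right) = \left(7 - 13\right) \left(-13\right) = \left(-6\right) \left(-13\right) = 78$)
$n^{2} = 78^{2} = 6084$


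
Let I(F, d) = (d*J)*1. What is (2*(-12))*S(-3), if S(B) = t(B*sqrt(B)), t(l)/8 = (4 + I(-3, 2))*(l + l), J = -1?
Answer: 2304*I*sqrt(3) ≈ 3990.6*I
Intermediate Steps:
I(F, d) = -d (I(F, d) = (d*(-1))*1 = -d*1 = -d)
t(l) = 32*l (t(l) = 8*((4 - 1*2)*(l + l)) = 8*((4 - 2)*(2*l)) = 8*(2*(2*l)) = 8*(4*l) = 32*l)
S(B) = 32*B**(3/2) (S(B) = 32*(B*sqrt(B)) = 32*B**(3/2))
(2*(-12))*S(-3) = (2*(-12))*(32*(-3)**(3/2)) = -768*(-3*I*sqrt(3)) = -(-2304)*I*sqrt(3) = 2304*I*sqrt(3)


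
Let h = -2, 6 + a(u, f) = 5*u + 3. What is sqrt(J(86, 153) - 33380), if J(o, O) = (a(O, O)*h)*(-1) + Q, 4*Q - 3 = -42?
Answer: I*sqrt(127463)/2 ≈ 178.51*I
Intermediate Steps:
Q = -39/4 (Q = 3/4 + (1/4)*(-42) = 3/4 - 21/2 = -39/4 ≈ -9.7500)
a(u, f) = -3 + 5*u (a(u, f) = -6 + (5*u + 3) = -6 + (3 + 5*u) = -3 + 5*u)
J(o, O) = -63/4 + 10*O (J(o, O) = ((-3 + 5*O)*(-2))*(-1) - 39/4 = (6 - 10*O)*(-1) - 39/4 = (-6 + 10*O) - 39/4 = -63/4 + 10*O)
sqrt(J(86, 153) - 33380) = sqrt((-63/4 + 10*153) - 33380) = sqrt((-63/4 + 1530) - 33380) = sqrt(6057/4 - 33380) = sqrt(-127463/4) = I*sqrt(127463)/2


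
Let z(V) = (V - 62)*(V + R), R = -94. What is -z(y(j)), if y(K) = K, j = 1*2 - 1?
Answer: -5673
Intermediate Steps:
j = 1 (j = 2 - 1 = 1)
z(V) = (-94 + V)*(-62 + V) (z(V) = (V - 62)*(V - 94) = (-62 + V)*(-94 + V) = (-94 + V)*(-62 + V))
-z(y(j)) = -(5828 + 1² - 156*1) = -(5828 + 1 - 156) = -1*5673 = -5673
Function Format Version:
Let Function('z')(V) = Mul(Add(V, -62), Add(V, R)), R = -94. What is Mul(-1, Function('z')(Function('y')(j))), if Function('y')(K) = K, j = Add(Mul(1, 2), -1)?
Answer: -5673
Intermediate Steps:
j = 1 (j = Add(2, -1) = 1)
Function('z')(V) = Mul(Add(-94, V), Add(-62, V)) (Function('z')(V) = Mul(Add(V, -62), Add(V, -94)) = Mul(Add(-62, V), Add(-94, V)) = Mul(Add(-94, V), Add(-62, V)))
Mul(-1, Function('z')(Function('y')(j))) = Mul(-1, Add(5828, Pow(1, 2), Mul(-156, 1))) = Mul(-1, Add(5828, 1, -156)) = Mul(-1, 5673) = -5673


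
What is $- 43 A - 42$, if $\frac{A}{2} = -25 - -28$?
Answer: $-300$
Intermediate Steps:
$A = 6$ ($A = 2 \left(-25 - -28\right) = 2 \left(-25 + 28\right) = 2 \cdot 3 = 6$)
$- 43 A - 42 = \left(-43\right) 6 - 42 = -258 - 42 = -300$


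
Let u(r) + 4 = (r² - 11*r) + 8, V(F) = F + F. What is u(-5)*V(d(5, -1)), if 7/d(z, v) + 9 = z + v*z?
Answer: -392/3 ≈ -130.67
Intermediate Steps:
d(z, v) = 7/(-9 + z + v*z) (d(z, v) = 7/(-9 + (z + v*z)) = 7/(-9 + z + v*z))
V(F) = 2*F
u(r) = 4 + r² - 11*r (u(r) = -4 + ((r² - 11*r) + 8) = -4 + (8 + r² - 11*r) = 4 + r² - 11*r)
u(-5)*V(d(5, -1)) = (4 + (-5)² - 11*(-5))*(2*(7/(-9 + 5 - 1*5))) = (4 + 25 + 55)*(2*(7/(-9 + 5 - 5))) = 84*(2*(7/(-9))) = 84*(2*(7*(-⅑))) = 84*(2*(-7/9)) = 84*(-14/9) = -392/3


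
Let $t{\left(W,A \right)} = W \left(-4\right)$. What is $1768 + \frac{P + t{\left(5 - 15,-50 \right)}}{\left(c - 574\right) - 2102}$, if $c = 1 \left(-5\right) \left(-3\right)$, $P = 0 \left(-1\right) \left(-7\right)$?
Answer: $\frac{4704608}{2661} \approx 1768.0$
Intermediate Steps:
$P = 0$ ($P = 0 \left(-7\right) = 0$)
$t{\left(W,A \right)} = - 4 W$
$c = 15$ ($c = \left(-5\right) \left(-3\right) = 15$)
$1768 + \frac{P + t{\left(5 - 15,-50 \right)}}{\left(c - 574\right) - 2102} = 1768 + \frac{0 - 4 \left(5 - 15\right)}{\left(15 - 574\right) - 2102} = 1768 + \frac{0 - -40}{-559 - 2102} = 1768 + \frac{0 + 40}{-2661} = 1768 + 40 \left(- \frac{1}{2661}\right) = 1768 - \frac{40}{2661} = \frac{4704608}{2661}$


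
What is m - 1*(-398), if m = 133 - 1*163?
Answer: 368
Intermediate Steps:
m = -30 (m = 133 - 163 = -30)
m - 1*(-398) = -30 - 1*(-398) = -30 + 398 = 368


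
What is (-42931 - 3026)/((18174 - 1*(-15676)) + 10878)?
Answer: -45957/44728 ≈ -1.0275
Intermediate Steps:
(-42931 - 3026)/((18174 - 1*(-15676)) + 10878) = -45957/((18174 + 15676) + 10878) = -45957/(33850 + 10878) = -45957/44728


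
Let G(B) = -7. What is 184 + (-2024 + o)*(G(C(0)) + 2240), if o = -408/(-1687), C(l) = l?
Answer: -1089047176/241 ≈ -4.5189e+6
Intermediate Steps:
o = 408/1687 (o = -408*(-1/1687) = 408/1687 ≈ 0.24185)
184 + (-2024 + o)*(G(C(0)) + 2240) = 184 + (-2024 + 408/1687)*(-7 + 2240) = 184 - 3414080/1687*2233 = 184 - 1089091520/241 = -1089047176/241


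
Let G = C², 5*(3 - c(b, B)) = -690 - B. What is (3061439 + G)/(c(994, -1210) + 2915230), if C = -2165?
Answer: 1106952/416447 ≈ 2.6581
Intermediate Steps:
c(b, B) = 141 + B/5 (c(b, B) = 3 - (-690 - B)/5 = 3 + (138 + B/5) = 141 + B/5)
G = 4687225 (G = (-2165)² = 4687225)
(3061439 + G)/(c(994, -1210) + 2915230) = (3061439 + 4687225)/((141 + (⅕)*(-1210)) + 2915230) = 7748664/((141 - 242) + 2915230) = 7748664/(-101 + 2915230) = 7748664/2915129 = 7748664*(1/2915129) = 1106952/416447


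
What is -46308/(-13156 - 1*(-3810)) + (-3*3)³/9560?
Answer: 217945623/44673880 ≈ 4.8786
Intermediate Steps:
-46308/(-13156 - 1*(-3810)) + (-3*3)³/9560 = -46308/(-13156 + 3810) + (-9)³*(1/9560) = -46308/(-9346) - 729*1/9560 = -46308*(-1/9346) - 729/9560 = 23154/4673 - 729/9560 = 217945623/44673880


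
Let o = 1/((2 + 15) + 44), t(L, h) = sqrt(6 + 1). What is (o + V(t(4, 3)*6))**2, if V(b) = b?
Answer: 937693/3721 + 12*sqrt(7)/61 ≈ 252.52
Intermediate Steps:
t(L, h) = sqrt(7)
o = 1/61 (o = 1/(17 + 44) = 1/61 ≈ 0.016393)
(o + V(t(4, 3)*6))**2 = (1/61 + sqrt(7)*6)**2 = (1/61 + 6*sqrt(7))**2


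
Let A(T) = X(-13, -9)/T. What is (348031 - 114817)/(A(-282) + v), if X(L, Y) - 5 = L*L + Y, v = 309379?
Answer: 7307372/9693857 ≈ 0.75381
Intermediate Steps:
X(L, Y) = 5 + Y + L² (X(L, Y) = 5 + (L*L + Y) = 5 + (L² + Y) = 5 + (Y + L²) = 5 + Y + L²)
A(T) = 165/T (A(T) = (5 - 9 + (-13)²)/T = (5 - 9 + 169)/T = 165/T)
(348031 - 114817)/(A(-282) + v) = (348031 - 114817)/(165/(-282) + 309379) = 233214/(165*(-1/282) + 309379) = 233214/(-55/94 + 309379) = 233214/(29081571/94) = 233214*(94/29081571) = 7307372/9693857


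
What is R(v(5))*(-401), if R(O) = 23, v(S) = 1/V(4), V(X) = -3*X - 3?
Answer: -9223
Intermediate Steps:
V(X) = -3 - 3*X
v(S) = -1/15 (v(S) = 1/(-3 - 3*4) = 1/(-3 - 12) = 1/(-15) = -1/15)
R(v(5))*(-401) = 23*(-401) = -9223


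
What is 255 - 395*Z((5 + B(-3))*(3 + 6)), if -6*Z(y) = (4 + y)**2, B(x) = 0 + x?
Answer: 96355/3 ≈ 32118.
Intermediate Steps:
B(x) = x
Z(y) = -(4 + y)**2/6
255 - 395*Z((5 + B(-3))*(3 + 6)) = 255 - (-395)*(4 + (5 - 3)*(3 + 6))**2/6 = 255 - (-395)*(4 + 2*9)**2/6 = 255 - (-395)*(4 + 18)**2/6 = 255 - (-395)*22**2/6 = 255 - (-395)*484/6 = 255 - 395*(-242/3) = 255 + 95590/3 = 96355/3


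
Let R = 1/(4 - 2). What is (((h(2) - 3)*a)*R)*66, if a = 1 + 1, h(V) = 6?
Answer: 198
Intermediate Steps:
a = 2
R = 1/2 ≈ 0.50000
(((h(2) - 3)*a)*R)*66 = (((6 - 3)*2)*(1/2))*66 = ((3*2)*(1/2))*66 = (6*(1/2))*66 = 3*66 = 198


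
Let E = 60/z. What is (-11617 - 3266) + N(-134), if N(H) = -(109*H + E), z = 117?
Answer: -10823/39 ≈ -277.51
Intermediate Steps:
E = 20/39 (E = 60/117 = 60*(1/117) = 20/39 ≈ 0.51282)
N(H) = -20/39 - 109*H (N(H) = -(109*H + 20/39) = -(20/39 + 109*H) = -20/39 - 109*H)
(-11617 - 3266) + N(-134) = (-11617 - 3266) + (-20/39 - 109*(-134)) = -14883 + (-20/39 + 14606) = -14883 + 569614/39 = -10823/39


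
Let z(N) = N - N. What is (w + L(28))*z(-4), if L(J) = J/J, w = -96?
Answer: 0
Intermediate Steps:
L(J) = 1
z(N) = 0
(w + L(28))*z(-4) = (-96 + 1)*0 = -95*0 = 0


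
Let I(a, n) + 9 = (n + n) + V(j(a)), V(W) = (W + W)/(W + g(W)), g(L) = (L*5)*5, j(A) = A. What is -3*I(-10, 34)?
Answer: -2304/13 ≈ -177.23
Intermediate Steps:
g(L) = 25*L (g(L) = (5*L)*5 = 25*L)
V(W) = 1/13 (V(W) = (W + W)/(W + 25*W) = (2*W)/((26*W)) = (2*W)*(1/(26*W)) = 1/13)
I(a, n) = -116/13 + 2*n (I(a, n) = -9 + ((n + n) + 1/13) = -9 + (2*n + 1/13) = -9 + (1/13 + 2*n) = -116/13 + 2*n)
-3*I(-10, 34) = -3*(-116/13 + 2*34) = -3*(-116/13 + 68) = -3*768/13 = -2304/13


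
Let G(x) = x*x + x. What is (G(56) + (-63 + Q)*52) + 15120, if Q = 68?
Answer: 18572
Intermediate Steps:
G(x) = x + x**2 (G(x) = x**2 + x = x + x**2)
(G(56) + (-63 + Q)*52) + 15120 = (56*(1 + 56) + (-63 + 68)*52) + 15120 = (56*57 + 5*52) + 15120 = (3192 + 260) + 15120 = 3452 + 15120 = 18572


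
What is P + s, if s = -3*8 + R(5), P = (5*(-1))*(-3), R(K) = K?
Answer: -4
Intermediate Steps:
P = 15 (P = -5*(-3) = 15)
s = -19 (s = -3*8 + 5 = -24 + 5 = -19)
P + s = 15 - 19 = -4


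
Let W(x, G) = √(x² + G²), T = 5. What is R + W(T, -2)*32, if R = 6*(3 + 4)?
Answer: 42 + 32*√29 ≈ 214.33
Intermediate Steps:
R = 42 (R = 6*7 = 42)
W(x, G) = √(G² + x²)
R + W(T, -2)*32 = 42 + √((-2)² + 5²)*32 = 42 + √(4 + 25)*32 = 42 + √29*32 = 42 + 32*√29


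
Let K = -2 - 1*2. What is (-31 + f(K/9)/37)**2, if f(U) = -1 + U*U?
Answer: 8643792784/8982009 ≈ 962.34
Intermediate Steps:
K = -4 (K = -2 - 2 = -4)
f(U) = -1 + U**2
(-31 + f(K/9)/37)**2 = (-31 + (-1 + (-4/9)**2)/37)**2 = (-31 + (-1 + (-4*1/9)**2)*(1/37))**2 = (-31 + (-1 + (-4/9)**2)*(1/37))**2 = (-31 + (-1 + 16/81)*(1/37))**2 = (-31 - 65/81*1/37)**2 = (-31 - 65/2997)**2 = (-92972/2997)**2 = 8643792784/8982009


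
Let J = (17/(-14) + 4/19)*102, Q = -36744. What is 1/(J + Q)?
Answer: -133/4900569 ≈ -2.7140e-5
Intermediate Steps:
J = -13617/133 (J = (17*(-1/14) + 4*(1/19))*102 = (-17/14 + 4/19)*102 = -267/266*102 = -13617/133 ≈ -102.38)
1/(J + Q) = 1/(-13617/133 - 36744) = 1/(-4900569/133) = -133/4900569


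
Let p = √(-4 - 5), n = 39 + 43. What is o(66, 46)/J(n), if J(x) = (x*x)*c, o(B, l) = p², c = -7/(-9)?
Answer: -81/47068 ≈ -0.0017209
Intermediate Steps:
n = 82
p = 3*I (p = √(-9) = 3*I ≈ 3.0*I)
c = 7/9 (c = -7*(-⅑) = 7/9 ≈ 0.77778)
o(B, l) = -9 (o(B, l) = (3*I)² = -9)
J(x) = 7*x²/9 (J(x) = (x*x)*(7/9) = x²*(7/9) = 7*x²/9)
o(66, 46)/J(n) = -9/((7/9)*82²) = -9/((7/9)*6724) = -9/47068/9 = -9*9/47068 = -81/47068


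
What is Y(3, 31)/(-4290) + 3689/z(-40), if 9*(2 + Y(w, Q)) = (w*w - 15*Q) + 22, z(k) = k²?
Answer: 14315549/6177600 ≈ 2.3173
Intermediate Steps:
Y(w, Q) = 4/9 - 5*Q/3 + w²/9 (Y(w, Q) = -2 + ((w*w - 15*Q) + 22)/9 = -2 + ((w² - 15*Q) + 22)/9 = -2 + (22 + w² - 15*Q)/9 = -2 + (22/9 - 5*Q/3 + w²/9) = 4/9 - 5*Q/3 + w²/9)
Y(3, 31)/(-4290) + 3689/z(-40) = (4/9 - 5/3*31 + (⅑)*3²)/(-4290) + 3689/((-40)²) = (4/9 - 155/3 + (⅑)*9)*(-1/4290) + 3689/1600 = (4/9 - 155/3 + 1)*(-1/4290) + 3689*(1/1600) = -452/9*(-1/4290) + 3689/1600 = 226/19305 + 3689/1600 = 14315549/6177600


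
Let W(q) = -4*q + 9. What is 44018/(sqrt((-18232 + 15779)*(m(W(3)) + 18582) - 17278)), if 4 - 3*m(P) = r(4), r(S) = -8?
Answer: -22009*I*sqrt(2850546)/5701092 ≈ -6.5179*I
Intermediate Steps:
W(q) = 9 - 4*q
m(P) = 4 (m(P) = 4/3 - 1/3*(-8) = 4/3 + 8/3 = 4)
44018/(sqrt((-18232 + 15779)*(m(W(3)) + 18582) - 17278)) = 44018/(sqrt((-18232 + 15779)*(4 + 18582) - 17278)) = 44018/(sqrt(-2453*18586 - 17278)) = 44018/(sqrt(-45591458 - 17278)) = 44018/(sqrt(-45608736)) = 44018/((4*I*sqrt(2850546))) = 44018*(-I*sqrt(2850546)/11402184) = -22009*I*sqrt(2850546)/5701092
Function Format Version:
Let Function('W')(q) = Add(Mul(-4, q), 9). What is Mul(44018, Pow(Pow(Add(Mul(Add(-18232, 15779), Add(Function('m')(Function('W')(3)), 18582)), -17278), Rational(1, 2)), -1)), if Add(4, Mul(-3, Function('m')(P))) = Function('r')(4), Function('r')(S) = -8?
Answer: Mul(Rational(-22009, 5701092), I, Pow(2850546, Rational(1, 2))) ≈ Mul(-6.5179, I)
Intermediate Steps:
Function('W')(q) = Add(9, Mul(-4, q))
Function('m')(P) = 4 (Function('m')(P) = Add(Rational(4, 3), Mul(Rational(-1, 3), -8)) = Add(Rational(4, 3), Rational(8, 3)) = 4)
Mul(44018, Pow(Pow(Add(Mul(Add(-18232, 15779), Add(Function('m')(Function('W')(3)), 18582)), -17278), Rational(1, 2)), -1)) = Mul(44018, Pow(Pow(Add(Mul(Add(-18232, 15779), Add(4, 18582)), -17278), Rational(1, 2)), -1)) = Mul(44018, Pow(Pow(Add(Mul(-2453, 18586), -17278), Rational(1, 2)), -1)) = Mul(44018, Pow(Pow(Add(-45591458, -17278), Rational(1, 2)), -1)) = Mul(44018, Pow(Pow(-45608736, Rational(1, 2)), -1)) = Mul(44018, Pow(Mul(4, I, Pow(2850546, Rational(1, 2))), -1)) = Mul(44018, Mul(Rational(-1, 11402184), I, Pow(2850546, Rational(1, 2)))) = Mul(Rational(-22009, 5701092), I, Pow(2850546, Rational(1, 2)))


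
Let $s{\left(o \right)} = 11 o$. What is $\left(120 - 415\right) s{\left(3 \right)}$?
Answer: $-9735$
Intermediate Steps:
$\left(120 - 415\right) s{\left(3 \right)} = \left(120 - 415\right) 11 \cdot 3 = \left(-295\right) 33 = -9735$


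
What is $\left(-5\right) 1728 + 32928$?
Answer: $24288$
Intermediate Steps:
$\left(-5\right) 1728 + 32928 = -8640 + 32928 = 24288$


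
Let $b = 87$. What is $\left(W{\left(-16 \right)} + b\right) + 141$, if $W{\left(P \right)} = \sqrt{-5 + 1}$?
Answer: $228 + 2 i \approx 228.0 + 2.0 i$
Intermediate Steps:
$W{\left(P \right)} = 2 i$ ($W{\left(P \right)} = \sqrt{-4} = 2 i$)
$\left(W{\left(-16 \right)} + b\right) + 141 = \left(2 i + 87\right) + 141 = \left(87 + 2 i\right) + 141 = 228 + 2 i$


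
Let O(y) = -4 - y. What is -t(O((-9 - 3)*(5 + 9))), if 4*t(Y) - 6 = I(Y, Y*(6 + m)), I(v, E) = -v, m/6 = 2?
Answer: 79/2 ≈ 39.500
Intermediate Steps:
m = 12 (m = 6*2 = 12)
t(Y) = 3/2 - Y/4 (t(Y) = 3/2 + (-Y)/4 = 3/2 - Y/4)
-t(O((-9 - 3)*(5 + 9))) = -(3/2 - (-4 - (-9 - 3)*(5 + 9))/4) = -(3/2 - (-4 - (-12)*14)/4) = -(3/2 - (-4 - 1*(-168))/4) = -(3/2 - (-4 + 168)/4) = -(3/2 - ¼*164) = -(3/2 - 41) = -1*(-79/2) = 79/2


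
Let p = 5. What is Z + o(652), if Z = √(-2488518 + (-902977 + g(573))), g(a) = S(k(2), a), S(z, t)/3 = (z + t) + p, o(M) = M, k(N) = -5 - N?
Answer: 652 + I*√3389782 ≈ 652.0 + 1841.1*I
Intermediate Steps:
S(z, t) = 15 + 3*t + 3*z (S(z, t) = 3*((z + t) + 5) = 3*((t + z) + 5) = 3*(5 + t + z) = 15 + 3*t + 3*z)
g(a) = -6 + 3*a (g(a) = 15 + 3*a + 3*(-5 - 1*2) = 15 + 3*a + 3*(-5 - 2) = 15 + 3*a + 3*(-7) = 15 + 3*a - 21 = -6 + 3*a)
Z = I*√3389782 (Z = √(-2488518 + (-902977 + (-6 + 3*573))) = √(-2488518 + (-902977 + (-6 + 1719))) = √(-2488518 + (-902977 + 1713)) = √(-2488518 - 901264) = √(-3389782) = I*√3389782 ≈ 1841.1*I)
Z + o(652) = I*√3389782 + 652 = 652 + I*√3389782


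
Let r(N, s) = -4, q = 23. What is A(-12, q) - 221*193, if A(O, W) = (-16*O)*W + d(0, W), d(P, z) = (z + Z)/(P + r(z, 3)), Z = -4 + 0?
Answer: -152967/4 ≈ -38242.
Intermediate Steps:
Z = -4
d(P, z) = (-4 + z)/(-4 + P) (d(P, z) = (z - 4)/(P - 4) = (-4 + z)/(-4 + P))
A(O, W) = 1 - W/4 - 16*O*W (A(O, W) = (-16*O)*W + (-4 + W)/(-4 + 0) = -16*O*W + (-4 + W)/(-4) = -16*O*W - (-4 + W)/4 = -16*O*W + (1 - W/4) = 1 - W/4 - 16*O*W)
A(-12, q) - 221*193 = (1 - 1/4*23 - 16*(-12)*23) - 221*193 = (1 - 23/4 + 4416) - 42653 = 17645/4 - 42653 = -152967/4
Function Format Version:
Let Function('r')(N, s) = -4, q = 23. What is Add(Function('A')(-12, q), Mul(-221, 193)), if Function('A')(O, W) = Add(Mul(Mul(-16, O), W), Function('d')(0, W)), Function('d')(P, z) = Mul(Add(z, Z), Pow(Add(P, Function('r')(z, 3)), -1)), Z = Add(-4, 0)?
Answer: Rational(-152967, 4) ≈ -38242.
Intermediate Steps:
Z = -4
Function('d')(P, z) = Mul(Pow(Add(-4, P), -1), Add(-4, z)) (Function('d')(P, z) = Mul(Add(z, -4), Pow(Add(P, -4), -1)) = Mul(Add(-4, z), Pow(Add(-4, P), -1)) = Mul(Pow(Add(-4, P), -1), Add(-4, z)))
Function('A')(O, W) = Add(1, Mul(Rational(-1, 4), W), Mul(-16, O, W)) (Function('A')(O, W) = Add(Mul(Mul(-16, O), W), Mul(Pow(Add(-4, 0), -1), Add(-4, W))) = Add(Mul(-16, O, W), Mul(Pow(-4, -1), Add(-4, W))) = Add(Mul(-16, O, W), Mul(Rational(-1, 4), Add(-4, W))) = Add(Mul(-16, O, W), Add(1, Mul(Rational(-1, 4), W))) = Add(1, Mul(Rational(-1, 4), W), Mul(-16, O, W)))
Add(Function('A')(-12, q), Mul(-221, 193)) = Add(Add(1, Mul(Rational(-1, 4), 23), Mul(-16, -12, 23)), Mul(-221, 193)) = Add(Add(1, Rational(-23, 4), 4416), -42653) = Add(Rational(17645, 4), -42653) = Rational(-152967, 4)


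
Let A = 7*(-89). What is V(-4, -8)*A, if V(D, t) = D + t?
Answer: 7476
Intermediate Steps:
A = -623
V(-4, -8)*A = (-4 - 8)*(-623) = -12*(-623) = 7476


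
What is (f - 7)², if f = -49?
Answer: 3136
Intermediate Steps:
(f - 7)² = (-49 - 7)² = (-56)² = 3136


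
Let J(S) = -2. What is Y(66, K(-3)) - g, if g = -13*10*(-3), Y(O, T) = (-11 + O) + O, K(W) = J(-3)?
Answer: -269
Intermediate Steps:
K(W) = -2
Y(O, T) = -11 + 2*O
g = 390 (g = -130*(-3) = 390)
Y(66, K(-3)) - g = (-11 + 2*66) - 1*390 = (-11 + 132) - 390 = 121 - 390 = -269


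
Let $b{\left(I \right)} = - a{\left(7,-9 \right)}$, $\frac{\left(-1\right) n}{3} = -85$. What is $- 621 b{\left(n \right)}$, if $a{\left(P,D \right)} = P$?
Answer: $4347$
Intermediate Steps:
$n = 255$ ($n = \left(-3\right) \left(-85\right) = 255$)
$b{\left(I \right)} = -7$ ($b{\left(I \right)} = \left(-1\right) 7 = -7$)
$- 621 b{\left(n \right)} = \left(-621\right) \left(-7\right) = 4347$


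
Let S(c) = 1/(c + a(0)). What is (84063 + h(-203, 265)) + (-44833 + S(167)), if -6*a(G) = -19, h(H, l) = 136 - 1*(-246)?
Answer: 40443858/1021 ≈ 39612.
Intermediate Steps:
h(H, l) = 382 (h(H, l) = 136 + 246 = 382)
a(G) = 19/6 (a(G) = -⅙*(-19) = 19/6)
S(c) = 1/(19/6 + c) (S(c) = 1/(c + 19/6) = 1/(19/6 + c))
(84063 + h(-203, 265)) + (-44833 + S(167)) = (84063 + 382) + (-44833 + 6/(19 + 6*167)) = 84445 + (-44833 + 6/(19 + 1002)) = 84445 + (-44833 + 6/1021) = 84445 - 45774487/1021 = 40443858/1021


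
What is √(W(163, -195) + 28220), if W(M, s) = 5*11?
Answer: 5*√1131 ≈ 168.15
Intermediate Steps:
W(M, s) = 55
√(W(163, -195) + 28220) = √(55 + 28220) = √28275 = 5*√1131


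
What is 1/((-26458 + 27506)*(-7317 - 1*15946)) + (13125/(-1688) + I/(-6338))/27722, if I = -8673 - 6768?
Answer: -87056600949011/451914480026875952 ≈ -0.00019264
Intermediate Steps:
I = -15441
1/((-26458 + 27506)*(-7317 - 1*15946)) + (13125/(-1688) + I/(-6338))/27722 = 1/((-26458 + 27506)*(-7317 - 1*15946)) + (13125/(-1688) - 15441/(-6338))/27722 = 1/(1048*(-7317 - 15946)) + (13125*(-1/1688) - 15441*(-1/6338))*(1/27722) = (1/1048)/(-23263) + (-13125/1688 + 15441/6338)*(1/27722) = (1/1048)*(-1/23263) - 28560921/5349272*1/27722 = -1/24379624 - 28560921/148292518384 = -87056600949011/451914480026875952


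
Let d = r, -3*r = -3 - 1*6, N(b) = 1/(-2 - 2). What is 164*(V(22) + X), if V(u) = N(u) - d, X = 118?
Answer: 18819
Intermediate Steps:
N(b) = -¼ (N(b) = 1/(-4) = -¼)
r = 3 (r = -(-3 - 1*6)/3 = -(-3 - 6)/3 = -⅓*(-9) = 3)
d = 3
V(u) = -13/4 (V(u) = -¼ - 1*3 = -¼ - 3 = -13/4)
164*(V(22) + X) = 164*(-13/4 + 118) = 164*(459/4) = 18819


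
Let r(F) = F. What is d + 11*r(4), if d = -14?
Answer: 30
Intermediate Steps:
d + 11*r(4) = -14 + 11*4 = -14 + 44 = 30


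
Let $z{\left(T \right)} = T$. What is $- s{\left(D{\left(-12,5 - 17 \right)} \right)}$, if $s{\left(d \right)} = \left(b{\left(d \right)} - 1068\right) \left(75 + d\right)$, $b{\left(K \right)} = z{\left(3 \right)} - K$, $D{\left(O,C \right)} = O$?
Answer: $66339$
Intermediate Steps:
$b{\left(K \right)} = 3 - K$
$s{\left(d \right)} = \left(-1065 - d\right) \left(75 + d\right)$ ($s{\left(d \right)} = \left(\left(3 - d\right) - 1068\right) \left(75 + d\right) = \left(-1065 - d\right) \left(75 + d\right)$)
$- s{\left(D{\left(-12,5 - 17 \right)} \right)} = - (-79875 - \left(-12\right)^{2} - -13680) = - (-79875 - 144 + 13680) = \left(-1\right) \left(-66339\right) = 66339$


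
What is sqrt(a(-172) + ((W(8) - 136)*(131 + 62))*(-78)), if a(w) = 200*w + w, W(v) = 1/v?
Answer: 3*sqrt(893729)/2 ≈ 1418.1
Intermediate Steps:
a(w) = 201*w
sqrt(a(-172) + ((W(8) - 136)*(131 + 62))*(-78)) = sqrt(201*(-172) + ((1/8 - 136)*(131 + 62))*(-78)) = sqrt(-34572 + ((1/8 - 136)*193)*(-78)) = sqrt(-34572 - 1087/8*193*(-78)) = sqrt(-34572 - 209791/8*(-78)) = sqrt(-34572 + 8181849/4) = sqrt(8043561/4) = 3*sqrt(893729)/2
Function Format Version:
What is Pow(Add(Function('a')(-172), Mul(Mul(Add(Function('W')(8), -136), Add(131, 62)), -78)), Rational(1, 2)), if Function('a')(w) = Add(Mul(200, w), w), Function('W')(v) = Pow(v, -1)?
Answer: Mul(Rational(3, 2), Pow(893729, Rational(1, 2))) ≈ 1418.1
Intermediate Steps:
Function('a')(w) = Mul(201, w)
Pow(Add(Function('a')(-172), Mul(Mul(Add(Function('W')(8), -136), Add(131, 62)), -78)), Rational(1, 2)) = Pow(Add(Mul(201, -172), Mul(Mul(Add(Pow(8, -1), -136), Add(131, 62)), -78)), Rational(1, 2)) = Pow(Add(-34572, Mul(Mul(Add(Rational(1, 8), -136), 193), -78)), Rational(1, 2)) = Pow(Add(-34572, Mul(Mul(Rational(-1087, 8), 193), -78)), Rational(1, 2)) = Pow(Add(-34572, Mul(Rational(-209791, 8), -78)), Rational(1, 2)) = Pow(Add(-34572, Rational(8181849, 4)), Rational(1, 2)) = Pow(Rational(8043561, 4), Rational(1, 2)) = Mul(Rational(3, 2), Pow(893729, Rational(1, 2)))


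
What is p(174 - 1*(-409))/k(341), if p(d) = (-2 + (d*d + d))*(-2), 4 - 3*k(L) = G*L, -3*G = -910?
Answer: 3064230/155149 ≈ 19.750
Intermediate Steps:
G = 910/3 (G = -⅓*(-910) = 910/3 ≈ 303.33)
k(L) = 4/3 - 910*L/9
p(d) = 4 - 2*d - 2*d² (p(d) = (-2 + (d² + d))*(-2) = (-2 + (d + d²))*(-2) = (-2 + d + d²)*(-2) = 4 - 2*d - 2*d²)
p(174 - 1*(-409))/k(341) = (4 - 2*(174 - 1*(-409)) - 2*(174 - 1*(-409))²)/(4/3 - 910/9*341) = (4 - 2*(174 + 409) - 2*(174 + 409)²)/(4/3 - 310310/9) = (4 - 2*583 - 2*583²)/(-310298/9) = (4 - 1166 - 2*339889)*(-9/310298) = (4 - 1166 - 679778)*(-9/310298) = -680940*(-9/310298) = 3064230/155149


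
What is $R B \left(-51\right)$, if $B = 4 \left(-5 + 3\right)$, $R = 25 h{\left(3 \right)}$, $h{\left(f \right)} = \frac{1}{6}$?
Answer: $1700$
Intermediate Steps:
$h{\left(f \right)} = \frac{1}{6}$
$R = \frac{25}{6}$ ($R = 25 \cdot \frac{1}{6} = \frac{25}{6} \approx 4.1667$)
$B = -8$ ($B = 4 \left(-2\right) = -8$)
$R B \left(-51\right) = \frac{25}{6} \left(-8\right) \left(-51\right) = \left(- \frac{100}{3}\right) \left(-51\right) = 1700$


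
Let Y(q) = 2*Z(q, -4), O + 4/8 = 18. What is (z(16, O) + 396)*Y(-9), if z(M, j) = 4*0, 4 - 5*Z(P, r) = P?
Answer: 10296/5 ≈ 2059.2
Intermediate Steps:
O = 35/2 (O = -1/2 + 18 = 35/2 ≈ 17.500)
Z(P, r) = 4/5 - P/5
z(M, j) = 0
Y(q) = 8/5 - 2*q/5 (Y(q) = 2*(4/5 - q/5) = 8/5 - 2*q/5)
(z(16, O) + 396)*Y(-9) = (0 + 396)*(8/5 - 2/5*(-9)) = 396*(8/5 + 18/5) = 396*(26/5) = 10296/5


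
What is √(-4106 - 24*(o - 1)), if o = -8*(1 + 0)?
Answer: I*√3890 ≈ 62.37*I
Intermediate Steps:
o = -8 (o = -8*1 = -8)
√(-4106 - 24*(o - 1)) = √(-4106 - 24*(-8 - 1)) = √(-4106 - 24*(-9)) = √(-4106 + 216) = √(-3890) = I*√3890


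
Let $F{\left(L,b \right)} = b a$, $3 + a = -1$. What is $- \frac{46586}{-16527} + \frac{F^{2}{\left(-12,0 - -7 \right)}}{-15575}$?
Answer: $\frac{101802826}{36772575} \approx 2.7684$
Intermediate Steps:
$a = -4$ ($a = -3 - 1 = -4$)
$F{\left(L,b \right)} = - 4 b$ ($F{\left(L,b \right)} = b \left(-4\right) = - 4 b$)
$- \frac{46586}{-16527} + \frac{F^{2}{\left(-12,0 - -7 \right)}}{-15575} = - \frac{46586}{-16527} + \frac{\left(- 4 \left(0 - -7\right)\right)^{2}}{-15575} = \left(-46586\right) \left(- \frac{1}{16527}\right) + \left(- 4 \left(0 + 7\right)\right)^{2} \left(- \frac{1}{15575}\right) = \frac{46586}{16527} + \left(\left(-4\right) 7\right)^{2} \left(- \frac{1}{15575}\right) = \frac{46586}{16527} + \left(-28\right)^{2} \left(- \frac{1}{15575}\right) = \frac{46586}{16527} + 784 \left(- \frac{1}{15575}\right) = \frac{46586}{16527} - \frac{112}{2225} = \frac{101802826}{36772575}$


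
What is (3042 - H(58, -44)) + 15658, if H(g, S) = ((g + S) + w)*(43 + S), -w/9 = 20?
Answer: 18534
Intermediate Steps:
w = -180 (w = -9*20 = -180)
H(g, S) = (43 + S)*(-180 + S + g) (H(g, S) = ((g + S) - 180)*(43 + S) = ((S + g) - 180)*(43 + S) = (-180 + S + g)*(43 + S) = (43 + S)*(-180 + S + g))
(3042 - H(58, -44)) + 15658 = (3042 - (-7740 + (-44)**2 - 137*(-44) + 43*58 - 44*58)) + 15658 = (3042 - (-7740 + 1936 + 6028 + 2494 - 2552)) + 15658 = (3042 - 1*166) + 15658 = (3042 - 166) + 15658 = 2876 + 15658 = 18534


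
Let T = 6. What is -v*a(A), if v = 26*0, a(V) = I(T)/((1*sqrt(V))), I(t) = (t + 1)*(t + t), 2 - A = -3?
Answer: 0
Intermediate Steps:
A = 5 (A = 2 - 1*(-3) = 2 + 3 = 5)
I(t) = 2*t*(1 + t) (I(t) = (1 + t)*(2*t) = 2*t*(1 + t))
a(V) = 84/sqrt(V) (a(V) = (2*6*(1 + 6))/((1*sqrt(V))) = (2*6*7)/(sqrt(V)) = 84/sqrt(V))
v = 0
-v*a(A) = -0*84/sqrt(5) = -0*84*(sqrt(5)/5) = -0*84*sqrt(5)/5 = -1*0 = 0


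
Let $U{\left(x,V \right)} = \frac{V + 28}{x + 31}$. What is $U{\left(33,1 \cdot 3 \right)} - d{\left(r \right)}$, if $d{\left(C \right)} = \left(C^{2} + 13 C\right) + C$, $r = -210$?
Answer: $- \frac{2634209}{64} \approx -41160.0$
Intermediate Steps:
$U{\left(x,V \right)} = \frac{28 + V}{31 + x}$
$d{\left(C \right)} = C^{2} + 14 C$
$U{\left(33,1 \cdot 3 \right)} - d{\left(r \right)} = \frac{28 + 1 \cdot 3}{31 + 33} - - 210 \left(14 - 210\right) = \frac{28 + 3}{64} - \left(-210\right) \left(-196\right) = \frac{1}{64} \cdot 31 - 41160 = \frac{31}{64} - 41160 = - \frac{2634209}{64}$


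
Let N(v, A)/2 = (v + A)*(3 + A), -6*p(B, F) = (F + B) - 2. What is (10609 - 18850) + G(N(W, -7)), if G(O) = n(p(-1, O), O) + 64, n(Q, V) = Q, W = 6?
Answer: -49067/6 ≈ -8177.8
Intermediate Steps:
p(B, F) = ⅓ - B/6 - F/6 (p(B, F) = -((F + B) - 2)/6 = -((B + F) - 2)/6 = -(-2 + B + F)/6 = ⅓ - B/6 - F/6)
N(v, A) = 2*(3 + A)*(A + v) (N(v, A) = 2*((v + A)*(3 + A)) = 2*((A + v)*(3 + A)) = 2*((3 + A)*(A + v)) = 2*(3 + A)*(A + v))
G(O) = 129/2 - O/6 (G(O) = (⅓ - ⅙*(-1) - O/6) + 64 = (⅓ + ⅙ - O/6) + 64 = (½ - O/6) + 64 = 129/2 - O/6)
(10609 - 18850) + G(N(W, -7)) = (10609 - 18850) + (129/2 - (2*(-7)² + 6*(-7) + 6*6 + 2*(-7)*6)/6) = -8241 + (129/2 - (2*49 - 42 + 36 - 84)/6) = -8241 + (129/2 - (98 - 42 + 36 - 84)/6) = -8241 + (129/2 - ⅙*8) = -8241 + (129/2 - 4/3) = -8241 + 379/6 = -49067/6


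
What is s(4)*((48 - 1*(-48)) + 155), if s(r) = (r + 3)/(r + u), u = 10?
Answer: 251/2 ≈ 125.50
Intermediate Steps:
s(r) = (3 + r)/(10 + r) (s(r) = (r + 3)/(r + 10) = (3 + r)/(10 + r))
s(4)*((48 - 1*(-48)) + 155) = ((3 + 4)/(10 + 4))*((48 - 1*(-48)) + 155) = (7/14)*((48 + 48) + 155) = ((1/14)*7)*(96 + 155) = (½)*251 = 251/2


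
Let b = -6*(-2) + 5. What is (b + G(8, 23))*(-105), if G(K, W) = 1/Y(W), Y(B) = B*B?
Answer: -944370/529 ≈ -1785.2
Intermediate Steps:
Y(B) = B**2
G(K, W) = W**(-2) (G(K, W) = 1/(W**2) = W**(-2))
b = 17 (b = 12 + 5 = 17)
(b + G(8, 23))*(-105) = (17 + 23**(-2))*(-105) = (17 + 1/529)*(-105) = (8994/529)*(-105) = -944370/529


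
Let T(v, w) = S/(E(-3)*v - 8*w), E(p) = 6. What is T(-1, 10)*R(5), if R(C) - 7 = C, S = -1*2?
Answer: 12/43 ≈ 0.27907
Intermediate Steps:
S = -2
R(C) = 7 + C
T(v, w) = -2/(-8*w + 6*v) (T(v, w) = -2/(6*v - 8*w) = -2/(-8*w + 6*v))
T(-1, 10)*R(5) = (-1/(-4*10 + 3*(-1)))*(7 + 5) = -1/(-40 - 3)*12 = -1/(-43)*12 = -1*(-1/43)*12 = (1/43)*12 = 12/43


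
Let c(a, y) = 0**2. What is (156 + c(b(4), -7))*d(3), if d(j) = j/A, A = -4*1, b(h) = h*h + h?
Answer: -117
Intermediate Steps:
b(h) = h + h**2 (b(h) = h**2 + h = h + h**2)
A = -4
d(j) = -j/4 (d(j) = j/(-4) = j*(-1/4) = -j/4)
c(a, y) = 0
(156 + c(b(4), -7))*d(3) = (156 + 0)*(-1/4*3) = 156*(-3/4) = -117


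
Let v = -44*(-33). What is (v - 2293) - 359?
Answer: -1200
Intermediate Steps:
v = 1452
(v - 2293) - 359 = (1452 - 2293) - 359 = -841 - 359 = -1200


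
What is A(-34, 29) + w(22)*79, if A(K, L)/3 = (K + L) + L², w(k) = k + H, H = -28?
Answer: 2034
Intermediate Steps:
w(k) = -28 + k (w(k) = k - 28 = -28 + k)
A(K, L) = 3*K + 3*L + 3*L² (A(K, L) = 3*((K + L) + L²) = 3*(K + L + L²) = 3*K + 3*L + 3*L²)
A(-34, 29) + w(22)*79 = (3*(-34) + 3*29 + 3*29²) + (-28 + 22)*79 = (-102 + 87 + 3*841) - 6*79 = (-102 + 87 + 2523) - 474 = 2508 - 474 = 2034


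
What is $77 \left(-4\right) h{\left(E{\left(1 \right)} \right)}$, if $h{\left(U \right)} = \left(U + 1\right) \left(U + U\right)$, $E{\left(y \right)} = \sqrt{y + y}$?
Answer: $-1232 - 616 \sqrt{2} \approx -2103.2$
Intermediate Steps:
$E{\left(y \right)} = \sqrt{2} \sqrt{y}$ ($E{\left(y \right)} = \sqrt{2 y} = \sqrt{2} \sqrt{y}$)
$h{\left(U \right)} = 2 U \left(1 + U\right)$ ($h{\left(U \right)} = \left(1 + U\right) 2 U = 2 U \left(1 + U\right)$)
$77 \left(-4\right) h{\left(E{\left(1 \right)} \right)} = 77 \left(-4\right) 2 \sqrt{2} \sqrt{1} \left(1 + \sqrt{2} \sqrt{1}\right) = - 308 \cdot 2 \sqrt{2} \cdot 1 \left(1 + \sqrt{2} \cdot 1\right) = - 308 \cdot 2 \sqrt{2} \left(1 + \sqrt{2}\right) = - 616 \sqrt{2} \left(1 + \sqrt{2}\right)$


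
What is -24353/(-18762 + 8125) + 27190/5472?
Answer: 211239823/29102832 ≈ 7.2584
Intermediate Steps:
-24353/(-18762 + 8125) + 27190/5472 = -24353/(-10637) + 27190*(1/5472) = -24353*(-1/10637) + 13595/2736 = 24353/10637 + 13595/2736 = 211239823/29102832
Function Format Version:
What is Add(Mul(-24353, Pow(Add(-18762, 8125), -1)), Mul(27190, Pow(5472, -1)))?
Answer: Rational(211239823, 29102832) ≈ 7.2584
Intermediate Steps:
Add(Mul(-24353, Pow(Add(-18762, 8125), -1)), Mul(27190, Pow(5472, -1))) = Add(Mul(-24353, Pow(-10637, -1)), Mul(27190, Rational(1, 5472))) = Add(Mul(-24353, Rational(-1, 10637)), Rational(13595, 2736)) = Add(Rational(24353, 10637), Rational(13595, 2736)) = Rational(211239823, 29102832)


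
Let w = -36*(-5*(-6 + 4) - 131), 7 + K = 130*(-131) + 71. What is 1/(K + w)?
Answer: -1/12610 ≈ -7.9302e-5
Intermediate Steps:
K = -16966 (K = -7 + (130*(-131) + 71) = -7 + (-17030 + 71) = -7 - 16959 = -16966)
w = 4356 (w = -36*(-5*(-2) - 131) = -36*(10 - 131) = -36*(-121) = 4356)
1/(K + w) = 1/(-16966 + 4356) = 1/(-12610) = -1/12610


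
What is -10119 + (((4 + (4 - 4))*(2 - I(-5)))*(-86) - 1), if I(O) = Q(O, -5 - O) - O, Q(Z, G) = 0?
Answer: -9088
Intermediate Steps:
I(O) = -O (I(O) = 0 - O = -O)
-10119 + (((4 + (4 - 4))*(2 - I(-5)))*(-86) - 1) = -10119 + (((4 + (4 - 4))*(2 - (-1)*(-5)))*(-86) - 1) = -10119 + (((4 + 0)*(2 - 1*5))*(-86) - 1) = -10119 + ((4*(2 - 5))*(-86) - 1) = -10119 + ((4*(-3))*(-86) - 1) = -10119 + (-12*(-86) - 1) = -10119 + (1032 - 1) = -10119 + 1031 = -9088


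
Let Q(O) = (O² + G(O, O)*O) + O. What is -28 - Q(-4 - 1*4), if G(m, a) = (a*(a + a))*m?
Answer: -8276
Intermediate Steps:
G(m, a) = 2*m*a² (G(m, a) = (a*(2*a))*m = (2*a²)*m = 2*m*a²)
Q(O) = O + O² + 2*O⁴ (Q(O) = (O² + (2*O*O²)*O) + O = (O² + (2*O³)*O) + O = (O² + 2*O⁴) + O = O + O² + 2*O⁴)
-28 - Q(-4 - 1*4) = -28 - (-4 - 1*4)*(1 + (-4 - 1*4) + 2*(-4 - 1*4)³) = -28 - (-4 - 4)*(1 + (-4 - 4) + 2*(-4 - 4)³) = -28 - (-8)*(1 - 8 + 2*(-8)³) = -28 - (-8)*(1 - 8 + 2*(-512)) = -28 - (-8)*(1 - 8 - 1024) = -28 - (-8)*(-1031) = -28 - 1*8248 = -28 - 8248 = -8276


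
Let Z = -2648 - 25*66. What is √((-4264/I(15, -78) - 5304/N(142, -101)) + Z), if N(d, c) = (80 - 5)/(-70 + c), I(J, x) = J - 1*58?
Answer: √364913222/215 ≈ 88.850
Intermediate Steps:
I(J, x) = -58 + J (I(J, x) = J - 58 = -58 + J)
N(d, c) = 75/(-70 + c)
Z = -4298 (Z = -2648 - 1650 = -4298)
√((-4264/I(15, -78) - 5304/N(142, -101)) + Z) = √((-4264/(-58 + 15) - 5304/(75/(-70 - 101))) - 4298) = √((-4264/(-43) - 5304/(75/(-171))) - 4298) = √((-4264*(-1/43) - 5304/(75*(-1/171))) - 4298) = √((4264/43 - 5304/(-25/57)) - 4298) = √((4264/43 - 5304*(-57/25)) - 4298) = √((4264/43 + 302328/25) - 4298) = √(13106704/1075 - 4298) = √(8486354/1075) = √364913222/215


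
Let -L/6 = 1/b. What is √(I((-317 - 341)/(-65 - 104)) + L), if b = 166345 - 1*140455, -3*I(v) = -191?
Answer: √10668777090/12945 ≈ 7.9791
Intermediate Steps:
I(v) = 191/3 (I(v) = -⅓*(-191) = 191/3)
b = 25890 (b = 166345 - 140455 = 25890)
L = -1/4315 (L = -6/25890 = -6*1/25890 = -1/4315 ≈ -0.00023175)
√(I((-317 - 341)/(-65 - 104)) + L) = √(191/3 - 1/4315) = √(824162/12945) = √10668777090/12945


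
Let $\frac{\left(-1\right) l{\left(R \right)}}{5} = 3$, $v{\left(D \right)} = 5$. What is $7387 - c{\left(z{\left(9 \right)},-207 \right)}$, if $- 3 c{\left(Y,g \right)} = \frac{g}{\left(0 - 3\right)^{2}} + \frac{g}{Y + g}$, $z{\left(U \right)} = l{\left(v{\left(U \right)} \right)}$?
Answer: $\frac{1638281}{222} \approx 7379.6$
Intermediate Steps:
$l{\left(R \right)} = -15$ ($l{\left(R \right)} = \left(-5\right) 3 = -15$)
$z{\left(U \right)} = -15$
$c{\left(Y,g \right)} = - \frac{g}{27} - \frac{g}{3 \left(Y + g\right)}$ ($c{\left(Y,g \right)} = - \frac{\frac{g}{\left(0 - 3\right)^{2}} + \frac{g}{Y + g}}{3} = - \frac{\frac{g}{\left(-3\right)^{2}} + \frac{g}{Y + g}}{3} = - \frac{\frac{g}{9} + \frac{g}{Y + g}}{3} = - \frac{g}{27} - \frac{g}{3 \left(Y + g\right)}$)
$7387 - c{\left(z{\left(9 \right)},-207 \right)} = 7387 - \left(-1\right) \left(-207\right) \frac{1}{27 \left(-15\right) + 27 \left(-207\right)} \left(9 - 15 - 207\right) = 7387 - \left(-1\right) \left(-207\right) \frac{1}{-405 - 5589} \left(-213\right) = 7387 - \left(-1\right) \left(-207\right) \frac{1}{-5994} \left(-213\right) = 7387 - \left(-1\right) \left(-207\right) \left(- \frac{1}{5994}\right) \left(-213\right) = 7387 - \frac{1633}{222} = \frac{1638281}{222}$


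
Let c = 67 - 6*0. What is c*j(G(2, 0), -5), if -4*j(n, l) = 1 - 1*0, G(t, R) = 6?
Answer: -67/4 ≈ -16.750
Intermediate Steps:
j(n, l) = -1/4 (j(n, l) = -(1 - 1*0)/4 = -(1 + 0)/4 = -1/4*1 = -1/4)
c = 67 (c = 67 + 0 = 67)
c*j(G(2, 0), -5) = 67*(-1/4) = -67/4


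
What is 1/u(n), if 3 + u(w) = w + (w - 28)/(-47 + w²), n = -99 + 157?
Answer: 3317/182465 ≈ 0.018179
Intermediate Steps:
n = 58
u(w) = -3 + w + (-28 + w)/(-47 + w²) (u(w) = -3 + (w + (w - 28)/(-47 + w²)) = -3 + (w + (-28 + w)/(-47 + w²)) = -3 + w + (-28 + w)/(-47 + w²))
1/u(n) = 1/((113 + 58³ - 46*58 - 3*58²)/(-47 + 58²)) = 1/((113 + 195112 - 2668 - 3*3364)/(-47 + 3364)) = 1/((113 + 195112 - 2668 - 10092)/3317) = 1/((1/3317)*182465) = 1/(182465/3317) = 3317/182465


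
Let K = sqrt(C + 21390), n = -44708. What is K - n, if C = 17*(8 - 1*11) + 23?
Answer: 44708 + sqrt(21362) ≈ 44854.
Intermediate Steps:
C = -28 (C = 17*(8 - 11) + 23 = 17*(-3) + 23 = -51 + 23 = -28)
K = sqrt(21362) (K = sqrt(-28 + 21390) = sqrt(21362) ≈ 146.16)
K - n = sqrt(21362) - 1*(-44708) = sqrt(21362) + 44708 = 44708 + sqrt(21362)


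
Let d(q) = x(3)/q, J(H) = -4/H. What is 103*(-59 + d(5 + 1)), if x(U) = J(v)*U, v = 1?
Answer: -6283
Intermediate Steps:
x(U) = -4*U (x(U) = (-4/1)*U = (-4*1)*U = -4*U)
d(q) = -12/q (d(q) = (-4*3)/q = -12/q)
103*(-59 + d(5 + 1)) = 103*(-59 - 12/(5 + 1)) = 103*(-59 - 12/6) = 103*(-59 - 12*1/6) = 103*(-59 - 2) = 103*(-61) = -6283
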